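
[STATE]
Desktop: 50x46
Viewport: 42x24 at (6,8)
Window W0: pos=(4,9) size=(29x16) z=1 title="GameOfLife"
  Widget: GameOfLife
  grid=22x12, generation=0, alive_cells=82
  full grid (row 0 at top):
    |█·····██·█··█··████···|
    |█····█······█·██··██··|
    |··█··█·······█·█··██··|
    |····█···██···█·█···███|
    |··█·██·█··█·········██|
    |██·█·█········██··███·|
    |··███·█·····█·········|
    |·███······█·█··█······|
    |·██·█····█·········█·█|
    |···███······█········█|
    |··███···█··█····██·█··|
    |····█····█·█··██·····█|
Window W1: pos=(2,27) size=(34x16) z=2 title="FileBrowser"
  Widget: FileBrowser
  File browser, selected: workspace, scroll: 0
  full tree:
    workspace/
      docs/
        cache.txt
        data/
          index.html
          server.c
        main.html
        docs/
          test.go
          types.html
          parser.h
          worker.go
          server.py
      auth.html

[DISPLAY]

                                          
━━━━━━━━━━━━━━━━━━━━━━━━━━┓               
GameOfLife                ┃               
──────────────────────────┨               
en: 0                     ┃               
·····██·█··█··████···     ┃               
····█······█·██··██··     ┃               
·█··█·······█·█··██··     ┃               
···█···██···█·█···███     ┃               
·█·██·█··█·········██     ┃               
█·█·█········██··███·     ┃               
·███·█·····█·········     ┃               
███······█·█··█······     ┃               
██·█····█·········█·█     ┃               
··███······█········█     ┃               
·███···█··█····██·█··     ┃               
━━━━━━━━━━━━━━━━━━━━━━━━━━┛               
                                          
                                          
━━━━━━━━━━━━━━━━━━━━━━━━━━━━━┓            
leBrowser                    ┃            
─────────────────────────────┨            
-] workspace/                ┃            
 [+] docs/                   ┃            


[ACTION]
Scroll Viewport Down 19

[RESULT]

··███······█········█     ┃               
·███···█··█····██·█··     ┃               
━━━━━━━━━━━━━━━━━━━━━━━━━━┛               
                                          
                                          
━━━━━━━━━━━━━━━━━━━━━━━━━━━━━┓            
leBrowser                    ┃            
─────────────────────────────┨            
-] workspace/                ┃            
 [+] docs/                   ┃            
 auth.html                   ┃            
                             ┃            
                             ┃            
                             ┃            
                             ┃            
                             ┃            
                             ┃            
                             ┃            
                             ┃            
                             ┃            
━━━━━━━━━━━━━━━━━━━━━━━━━━━━━┛            
                                          
                                          
                                          


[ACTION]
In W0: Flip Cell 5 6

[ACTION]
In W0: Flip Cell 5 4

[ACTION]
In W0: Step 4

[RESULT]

····█····██····█·····     ┃               
········█·····█·█····     ┃               
━━━━━━━━━━━━━━━━━━━━━━━━━━┛               
                                          
                                          
━━━━━━━━━━━━━━━━━━━━━━━━━━━━━┓            
leBrowser                    ┃            
─────────────────────────────┨            
-] workspace/                ┃            
 [+] docs/                   ┃            
 auth.html                   ┃            
                             ┃            
                             ┃            
                             ┃            
                             ┃            
                             ┃            
                             ┃            
                             ┃            
                             ┃            
                             ┃            
━━━━━━━━━━━━━━━━━━━━━━━━━━━━━┛            
                                          
                                          
                                          


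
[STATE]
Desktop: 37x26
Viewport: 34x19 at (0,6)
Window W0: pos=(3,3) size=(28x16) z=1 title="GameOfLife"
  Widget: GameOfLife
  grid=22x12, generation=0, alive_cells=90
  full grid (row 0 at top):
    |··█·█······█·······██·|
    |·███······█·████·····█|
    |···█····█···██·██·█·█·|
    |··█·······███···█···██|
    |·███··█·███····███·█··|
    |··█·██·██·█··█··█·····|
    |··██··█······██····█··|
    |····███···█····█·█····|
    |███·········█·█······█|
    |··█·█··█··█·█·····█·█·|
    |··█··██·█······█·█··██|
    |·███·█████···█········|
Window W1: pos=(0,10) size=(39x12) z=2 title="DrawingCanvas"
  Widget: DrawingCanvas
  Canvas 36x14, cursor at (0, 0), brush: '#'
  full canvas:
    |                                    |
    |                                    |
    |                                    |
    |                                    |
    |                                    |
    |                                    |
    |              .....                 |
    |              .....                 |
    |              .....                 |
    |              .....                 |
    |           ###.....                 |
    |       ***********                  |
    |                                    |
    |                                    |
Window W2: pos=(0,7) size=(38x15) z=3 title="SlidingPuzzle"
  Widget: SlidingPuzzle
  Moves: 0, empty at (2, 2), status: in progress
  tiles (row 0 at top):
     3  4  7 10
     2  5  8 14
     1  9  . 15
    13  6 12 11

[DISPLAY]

   ┃Gen: 0                    ┃   
┏━━━━━━━━━━━━━━━━━━━━━━━━━━━━━━━━━
┃ SlidingPuzzle                   
┠─────────────────────────────────
┃┌────┬────┬────┬────┐            
┃│  3 │  4 │  7 │ 10 │            
┃├────┼────┼────┼────┤            
┃│  2 │  5 │  8 │ 14 │            
┃├────┼────┼────┼────┤            
┃│  1 │  9 │    │ 15 │            
┃├────┼────┼────┼────┤            
┃│ 13 │  6 │ 12 │ 11 │            
┃└────┴────┴────┴────┘            
┃Moves: 0                         
┃                                 
┗━━━━━━━━━━━━━━━━━━━━━━━━━━━━━━━━━
                                  
                                  
                                  


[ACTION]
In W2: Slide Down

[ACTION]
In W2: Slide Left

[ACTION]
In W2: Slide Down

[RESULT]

   ┃Gen: 0                    ┃   
┏━━━━━━━━━━━━━━━━━━━━━━━━━━━━━━━━━
┃ SlidingPuzzle                   
┠─────────────────────────────────
┃┌────┬────┬────┬────┐            
┃│  3 │  4 │  7 │    │            
┃├────┼────┼────┼────┤            
┃│  2 │  5 │ 14 │ 10 │            
┃├────┼────┼────┼────┤            
┃│  1 │  9 │  8 │ 15 │            
┃├────┼────┼────┼────┤            
┃│ 13 │  6 │ 12 │ 11 │            
┃└────┴────┴────┴────┘            
┃Moves: 3                         
┃                                 
┗━━━━━━━━━━━━━━━━━━━━━━━━━━━━━━━━━
                                  
                                  
                                  


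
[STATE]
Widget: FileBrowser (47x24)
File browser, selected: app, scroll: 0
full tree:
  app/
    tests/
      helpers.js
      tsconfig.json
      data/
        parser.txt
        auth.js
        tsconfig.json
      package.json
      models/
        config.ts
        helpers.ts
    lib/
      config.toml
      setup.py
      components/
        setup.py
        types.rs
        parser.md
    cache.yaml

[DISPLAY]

> [-] app/                                     
    [+] tests/                                 
    [+] lib/                                   
    cache.yaml                                 
                                               
                                               
                                               
                                               
                                               
                                               
                                               
                                               
                                               
                                               
                                               
                                               
                                               
                                               
                                               
                                               
                                               
                                               
                                               
                                               


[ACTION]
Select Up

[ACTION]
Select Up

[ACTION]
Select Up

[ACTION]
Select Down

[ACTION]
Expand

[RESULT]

  [-] app/                                     
  > [-] tests/                                 
      helpers.js                               
      tsconfig.json                            
      [+] data/                                
      package.json                             
      [+] models/                              
    [+] lib/                                   
    cache.yaml                                 
                                               
                                               
                                               
                                               
                                               
                                               
                                               
                                               
                                               
                                               
                                               
                                               
                                               
                                               
                                               


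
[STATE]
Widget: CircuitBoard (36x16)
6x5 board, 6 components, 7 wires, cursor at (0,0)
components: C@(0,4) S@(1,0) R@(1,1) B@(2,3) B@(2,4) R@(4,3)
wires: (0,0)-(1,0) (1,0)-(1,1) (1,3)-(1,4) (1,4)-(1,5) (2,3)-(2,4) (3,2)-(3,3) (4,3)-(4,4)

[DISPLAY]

   0 1 2 3 4 5                      
0  [.]              C               
    │                               
1   S ─ R       · ─ · ─ ·           
                                    
2               B ─ B               
                                    
3           · ─ ·                   
                                    
4               R ─ ·               
Cursor: (0,0)                       
                                    
                                    
                                    
                                    
                                    


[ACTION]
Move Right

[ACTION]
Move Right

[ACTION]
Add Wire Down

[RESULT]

   0 1 2 3 4 5                      
0   ·      [.]      C               
    │       │                       
1   S ─ R   ·   · ─ · ─ ·           
                                    
2               B ─ B               
                                    
3           · ─ ·                   
                                    
4               R ─ ·               
Cursor: (0,2)                       
                                    
                                    
                                    
                                    
                                    


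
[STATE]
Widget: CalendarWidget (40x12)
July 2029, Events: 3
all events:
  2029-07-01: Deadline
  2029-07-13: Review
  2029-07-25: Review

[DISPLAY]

               July 2029                
Mo Tu We Th Fr Sa Su                    
                   1*                   
 2  3  4  5  6  7  8                    
 9 10 11 12 13* 14 15                   
16 17 18 19 20 21 22                    
23 24 25* 26 27 28 29                   
30 31                                   
                                        
                                        
                                        
                                        


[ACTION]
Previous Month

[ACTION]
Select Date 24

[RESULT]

               June 2029                
Mo Tu We Th Fr Sa Su                    
             1  2  3                    
 4  5  6  7  8  9 10                    
11 12 13 14 15 16 17                    
18 19 20 21 22 23 [24]                  
25 26 27 28 29 30                       
                                        
                                        
                                        
                                        
                                        


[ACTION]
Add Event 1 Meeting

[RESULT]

               June 2029                
Mo Tu We Th Fr Sa Su                    
             1*  2  3                   
 4  5  6  7  8  9 10                    
11 12 13 14 15 16 17                    
18 19 20 21 22 23 [24]                  
25 26 27 28 29 30                       
                                        
                                        
                                        
                                        
                                        


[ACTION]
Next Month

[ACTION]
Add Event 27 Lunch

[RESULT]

               July 2029                
Mo Tu We Th Fr Sa Su                    
                   1*                   
 2  3  4  5  6  7  8                    
 9 10 11 12 13* 14 15                   
16 17 18 19 20 21 22                    
23 24 25* 26 27* 28 29                  
30 31                                   
                                        
                                        
                                        
                                        


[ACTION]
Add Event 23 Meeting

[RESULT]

               July 2029                
Mo Tu We Th Fr Sa Su                    
                   1*                   
 2  3  4  5  6  7  8                    
 9 10 11 12 13* 14 15                   
16 17 18 19 20 21 22                    
23* 24 25* 26 27* 28 29                 
30 31                                   
                                        
                                        
                                        
                                        


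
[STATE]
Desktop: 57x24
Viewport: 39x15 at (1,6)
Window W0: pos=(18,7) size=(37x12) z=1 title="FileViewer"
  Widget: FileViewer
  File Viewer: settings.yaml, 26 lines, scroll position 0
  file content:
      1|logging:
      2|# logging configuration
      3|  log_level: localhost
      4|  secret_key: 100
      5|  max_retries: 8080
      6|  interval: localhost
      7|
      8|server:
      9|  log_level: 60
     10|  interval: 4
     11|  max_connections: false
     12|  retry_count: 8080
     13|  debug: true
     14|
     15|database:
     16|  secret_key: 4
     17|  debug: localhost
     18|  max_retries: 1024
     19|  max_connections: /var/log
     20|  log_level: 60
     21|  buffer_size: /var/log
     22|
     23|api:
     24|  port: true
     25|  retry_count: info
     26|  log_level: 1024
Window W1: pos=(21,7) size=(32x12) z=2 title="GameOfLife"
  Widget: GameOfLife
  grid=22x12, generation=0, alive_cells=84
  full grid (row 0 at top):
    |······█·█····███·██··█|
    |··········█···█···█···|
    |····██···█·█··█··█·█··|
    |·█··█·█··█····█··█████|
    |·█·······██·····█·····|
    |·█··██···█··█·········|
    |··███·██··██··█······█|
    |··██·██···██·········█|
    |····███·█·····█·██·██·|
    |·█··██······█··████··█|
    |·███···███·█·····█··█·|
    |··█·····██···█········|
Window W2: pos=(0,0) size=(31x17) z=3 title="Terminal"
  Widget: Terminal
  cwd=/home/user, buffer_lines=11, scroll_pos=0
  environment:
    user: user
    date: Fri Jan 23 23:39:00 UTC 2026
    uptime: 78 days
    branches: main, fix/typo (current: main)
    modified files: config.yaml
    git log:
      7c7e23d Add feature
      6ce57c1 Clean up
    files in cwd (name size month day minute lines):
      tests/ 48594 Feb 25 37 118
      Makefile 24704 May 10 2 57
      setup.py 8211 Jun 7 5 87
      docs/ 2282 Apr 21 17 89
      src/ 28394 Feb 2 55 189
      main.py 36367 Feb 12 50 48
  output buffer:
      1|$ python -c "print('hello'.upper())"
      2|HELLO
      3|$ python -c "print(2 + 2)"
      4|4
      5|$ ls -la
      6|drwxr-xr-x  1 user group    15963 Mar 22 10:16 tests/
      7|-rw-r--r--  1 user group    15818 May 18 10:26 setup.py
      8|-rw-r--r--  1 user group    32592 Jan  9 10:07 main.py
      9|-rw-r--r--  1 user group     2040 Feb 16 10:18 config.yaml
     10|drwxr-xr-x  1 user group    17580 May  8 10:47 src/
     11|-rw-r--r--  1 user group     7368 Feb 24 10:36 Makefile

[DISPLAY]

4                            ┃         
$ ls -la                     ┃━━━━━━━━━
drwxr-xr-x  1 user group    1┃fe       
-rw-r--r--  1 user group    1┃─────────
-rw-r--r--  1 user group    3┃         
-rw-r--r--  1 user group     ┃█·█··█··█
drwxr-xr-x  1 user group    1┃█····█··█
-rw-r--r--  1 user group     ┃██·····█·
$ █                          ┃█··█·····
                             ┃·██··█···
━━━━━━━━━━━━━━━━━━━━━━━━━━━━━┛·██······
                 ┃se┃····███·█·····█·██
                 ┗━━┗━━━━━━━━━━━━━━━━━━
                                       
                                       


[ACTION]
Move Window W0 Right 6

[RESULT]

4                            ┃         
$ ls -la                     ┃━━━━━━━━━
drwxr-xr-x  1 user group    1┃fe       
-rw-r--r--  1 user group    1┃─────────
-rw-r--r--  1 user group    3┃         
-rw-r--r--  1 user group     ┃█·█··█··█
drwxr-xr-x  1 user group    1┃█····█··█
-rw-r--r--  1 user group     ┃██·····█·
$ █                          ┃█··█·····
                             ┃·██··█···
━━━━━━━━━━━━━━━━━━━━━━━━━━━━━┛·██······
                   ┃┃····███·█·····█·██
                   ┗┗━━━━━━━━━━━━━━━━━━
                                       
                                       


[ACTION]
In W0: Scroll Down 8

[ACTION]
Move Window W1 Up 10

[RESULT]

4                            ┃██·····█·
$ ls -la                     ┃█··█·····
drwxr-xr-x  1 user group    1┃·██··█···
-rw-r--r--  1 user group    1┃·██······
-rw-r--r--  1 user group    3┃·····█·██
-rw-r--r--  1 user group     ┃━━━━━━━━━
drwxr-xr-x  1 user group    1┃ections: 
-rw-r--r--  1 user group     ┃unt: 8080
$ █                          ┃rue      
                             ┃         
━━━━━━━━━━━━━━━━━━━━━━━━━━━━━┛         
                   ┃  secret_key: 4    
                   ┗━━━━━━━━━━━━━━━━━━━
                                       
                                       


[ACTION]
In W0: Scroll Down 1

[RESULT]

4                            ┃██·····█·
$ ls -la                     ┃█··█·····
drwxr-xr-x  1 user group    1┃·██··█···
-rw-r--r--  1 user group    1┃·██······
-rw-r--r--  1 user group    3┃·····█·██
-rw-r--r--  1 user group     ┃━━━━━━━━━
drwxr-xr-x  1 user group    1┃unt: 8080
-rw-r--r--  1 user group     ┃rue      
$ █                          ┃         
                             ┃         
━━━━━━━━━━━━━━━━━━━━━━━━━━━━━┛ey: 4    
                   ┃  debug: localhost 
                   ┗━━━━━━━━━━━━━━━━━━━
                                       
                                       


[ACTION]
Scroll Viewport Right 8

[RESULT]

                     ┃██·····█·····    
                     ┃█··█·········    
-x  1 user group    1┃·██··█······█    
--  1 user group    1┃·██·········█    
--  1 user group    3┃·····█·██·██·    
--  1 user group     ┃━━━━━━━━━━━━━━━━━
-x  1 user group    1┃unt: 8080        
--  1 user group     ┃rue              
                     ┃                 
                     ┃                 
━━━━━━━━━━━━━━━━━━━━━┛ey: 4            
           ┃  debug: localhost         
           ┗━━━━━━━━━━━━━━━━━━━━━━━━━━━
                                       
                                       


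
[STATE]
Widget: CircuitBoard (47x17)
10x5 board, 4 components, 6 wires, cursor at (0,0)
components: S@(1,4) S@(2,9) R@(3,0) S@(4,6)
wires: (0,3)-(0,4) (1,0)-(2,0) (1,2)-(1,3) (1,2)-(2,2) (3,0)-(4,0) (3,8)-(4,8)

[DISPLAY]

   0 1 2 3 4 5 6 7 8 9                         
0  [.]          · ─ ·                          
                                               
1   ·       · ─ ·   S                          
    │       │                                  
2   ·       ·                           S      
                                               
3   R                               ·          
    │                               │          
4   ·                       S       ·          
Cursor: (0,0)                                  
                                               
                                               
                                               
                                               
                                               
                                               


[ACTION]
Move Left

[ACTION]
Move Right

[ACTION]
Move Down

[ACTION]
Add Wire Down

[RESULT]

   0 1 2 3 4 5 6 7 8 9                         
0               · ─ ·                          
                                               
1   ·  [.]  · ─ ·   S                          
    │   │   │                                  
2   ·   ·   ·                           S      
                                               
3   R                               ·          
    │                               │          
4   ·                       S       ·          
Cursor: (1,1)                                  
                                               
                                               
                                               
                                               
                                               
                                               


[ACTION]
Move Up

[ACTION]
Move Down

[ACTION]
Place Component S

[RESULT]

   0 1 2 3 4 5 6 7 8 9                         
0               · ─ ·                          
                                               
1   ·  [S]  · ─ ·   S                          
    │   │   │                                  
2   ·   ·   ·                           S      
                                               
3   R                               ·          
    │                               │          
4   ·                       S       ·          
Cursor: (1,1)                                  
                                               
                                               
                                               
                                               
                                               
                                               


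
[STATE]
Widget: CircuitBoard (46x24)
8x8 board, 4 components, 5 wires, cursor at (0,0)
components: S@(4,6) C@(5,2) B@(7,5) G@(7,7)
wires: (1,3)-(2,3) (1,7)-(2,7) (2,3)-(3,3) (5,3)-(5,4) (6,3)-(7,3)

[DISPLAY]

   0 1 2 3 4 5 6 7                            
0  [.]                                        
                                              
1               ·               ·             
                │               │             
2               ·               ·             
                │                             
3               ·                             
                                              
4                           S                 
                                              
5           C   · ─ ·                         
                                              
6               ·                             
                │                             
7               ·       B       G             
Cursor: (0,0)                                 
                                              
                                              
                                              
                                              
                                              
                                              
                                              


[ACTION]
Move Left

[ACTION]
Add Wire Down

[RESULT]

   0 1 2 3 4 5 6 7                            
0  [.]                                        
    │                                         
1   ·           ·               ·             
                │               │             
2               ·               ·             
                │                             
3               ·                             
                                              
4                           S                 
                                              
5           C   · ─ ·                         
                                              
6               ·                             
                │                             
7               ·       B       G             
Cursor: (0,0)                                 
                                              
                                              
                                              
                                              
                                              
                                              
                                              


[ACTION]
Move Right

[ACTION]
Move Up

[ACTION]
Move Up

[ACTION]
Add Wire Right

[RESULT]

   0 1 2 3 4 5 6 7                            
0   ·  [.]─ ·                                 
    │                                         
1   ·           ·               ·             
                │               │             
2               ·               ·             
                │                             
3               ·                             
                                              
4                           S                 
                                              
5           C   · ─ ·                         
                                              
6               ·                             
                │                             
7               ·       B       G             
Cursor: (0,1)                                 
                                              
                                              
                                              
                                              
                                              
                                              
                                              


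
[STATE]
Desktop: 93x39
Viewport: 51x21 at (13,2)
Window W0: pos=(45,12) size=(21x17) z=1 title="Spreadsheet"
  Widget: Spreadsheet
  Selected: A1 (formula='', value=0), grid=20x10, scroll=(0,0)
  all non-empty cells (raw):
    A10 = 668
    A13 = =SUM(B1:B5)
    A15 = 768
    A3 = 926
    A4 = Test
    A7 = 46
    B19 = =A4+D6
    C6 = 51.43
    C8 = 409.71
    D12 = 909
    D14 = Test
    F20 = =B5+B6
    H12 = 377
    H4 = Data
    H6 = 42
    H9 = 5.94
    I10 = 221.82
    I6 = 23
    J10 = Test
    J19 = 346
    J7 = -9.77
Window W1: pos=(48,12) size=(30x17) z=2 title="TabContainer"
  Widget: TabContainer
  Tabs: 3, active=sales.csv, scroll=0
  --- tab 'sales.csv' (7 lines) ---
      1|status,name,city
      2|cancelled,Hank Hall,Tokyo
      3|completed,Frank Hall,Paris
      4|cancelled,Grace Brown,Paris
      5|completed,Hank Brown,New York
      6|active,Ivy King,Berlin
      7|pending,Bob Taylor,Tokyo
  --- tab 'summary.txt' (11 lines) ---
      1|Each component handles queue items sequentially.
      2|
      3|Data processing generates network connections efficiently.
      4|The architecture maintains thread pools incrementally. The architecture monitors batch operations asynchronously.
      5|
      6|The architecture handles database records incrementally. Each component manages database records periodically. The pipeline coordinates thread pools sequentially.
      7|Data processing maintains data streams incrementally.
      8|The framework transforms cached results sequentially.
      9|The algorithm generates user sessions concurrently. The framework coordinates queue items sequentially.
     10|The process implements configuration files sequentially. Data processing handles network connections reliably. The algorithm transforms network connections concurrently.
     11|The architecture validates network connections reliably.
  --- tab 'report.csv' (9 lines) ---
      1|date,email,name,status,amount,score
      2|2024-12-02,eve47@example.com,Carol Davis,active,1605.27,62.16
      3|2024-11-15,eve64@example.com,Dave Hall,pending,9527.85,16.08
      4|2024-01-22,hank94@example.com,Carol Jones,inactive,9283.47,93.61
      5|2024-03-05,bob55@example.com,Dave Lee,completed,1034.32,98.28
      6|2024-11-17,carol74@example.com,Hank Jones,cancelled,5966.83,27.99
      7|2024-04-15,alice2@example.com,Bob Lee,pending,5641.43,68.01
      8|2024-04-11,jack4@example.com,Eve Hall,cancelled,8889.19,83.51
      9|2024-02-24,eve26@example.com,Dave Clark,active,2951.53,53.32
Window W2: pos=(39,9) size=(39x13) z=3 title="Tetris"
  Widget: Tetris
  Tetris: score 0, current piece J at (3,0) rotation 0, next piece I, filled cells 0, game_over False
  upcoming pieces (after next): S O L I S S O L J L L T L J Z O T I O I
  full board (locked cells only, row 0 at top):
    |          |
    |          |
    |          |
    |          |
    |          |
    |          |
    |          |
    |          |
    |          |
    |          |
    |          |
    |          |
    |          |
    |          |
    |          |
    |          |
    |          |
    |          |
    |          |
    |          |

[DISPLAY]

                                                   
                                                   
                                                   
                                                   
                                                   
                                                   
                                                   
                          ┏━━━━━━━━━━━━━━━━━━━━━━━━
                          ┃ Tetris                 
                          ┠────────────────────────
                          ┃          │Next:        
                          ┃          │████         
                          ┃          │             
                          ┃          │             
                          ┃          │             
                          ┃          │             
                          ┃          │Score:       
                          ┃          │0            
                          ┃          │             
                          ┗━━━━━━━━━━━━━━━━━━━━━━━━
                                ┃  ┃active,Ivy King


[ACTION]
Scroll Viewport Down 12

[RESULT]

                          ┃          │             
                          ┃          │             
                          ┃          │             
                          ┃          │             
                          ┃          │Score:       
                          ┃          │0            
                          ┃          │             
                          ┗━━━━━━━━━━━━━━━━━━━━━━━━
                                ┃  ┃active,Ivy King
                                ┃  ┃pending,Bob Tay
                                ┃  ┃               
                                ┃  ┃               
                                ┃  ┃               
                                ┃ 1┃               
                                ┗━━┗━━━━━━━━━━━━━━━
                                                   
                                                   
                                                   
                                                   
                                                   
                                                   


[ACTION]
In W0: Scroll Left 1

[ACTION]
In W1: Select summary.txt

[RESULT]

                          ┃          │             
                          ┃          │             
                          ┃          │             
                          ┃          │             
                          ┃          │Score:       
                          ┃          │0            
                          ┃          │             
                          ┗━━━━━━━━━━━━━━━━━━━━━━━━
                                ┃  ┃The architectur
                                ┃  ┃Data processing
                                ┃  ┃The framework t
                                ┃  ┃The algorithm g
                                ┃  ┃The process imp
                                ┃ 1┃The architectur
                                ┗━━┗━━━━━━━━━━━━━━━
                                                   
                                                   
                                                   
                                                   
                                                   
                                                   


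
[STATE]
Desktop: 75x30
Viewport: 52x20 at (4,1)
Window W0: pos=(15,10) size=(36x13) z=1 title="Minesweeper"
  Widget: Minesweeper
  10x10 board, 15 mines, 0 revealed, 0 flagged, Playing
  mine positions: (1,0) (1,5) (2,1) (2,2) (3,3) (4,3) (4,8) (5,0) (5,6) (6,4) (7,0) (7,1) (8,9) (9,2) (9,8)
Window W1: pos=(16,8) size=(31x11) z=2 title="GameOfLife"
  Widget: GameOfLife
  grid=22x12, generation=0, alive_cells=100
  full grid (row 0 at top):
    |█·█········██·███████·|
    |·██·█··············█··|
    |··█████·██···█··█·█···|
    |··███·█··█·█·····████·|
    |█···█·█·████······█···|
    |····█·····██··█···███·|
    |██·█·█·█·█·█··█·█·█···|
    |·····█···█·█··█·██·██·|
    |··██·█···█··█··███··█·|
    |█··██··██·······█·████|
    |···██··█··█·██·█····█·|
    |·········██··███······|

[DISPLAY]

                                                    
                                                    
                                                    
                                                    
                                                    
                                                    
                                                    
            ┏━━━━━━━━━━━━━━━━━━━━━━━━━━━━━┓         
            ┃ GameOfLife                  ┃         
           ┏┠─────────────────────────────┨━━━┓     
           ┃┃Gen: 0                       ┃   ┃     
           ┠┃··███·█··█·█·····████·       ┃───┨     
           ┃┃█···█·█·████······█···       ┃   ┃     
           ┃┃····█·····██··█···███·       ┃   ┃     
           ┃┃██·█·█·█·█·█··█·█·█···       ┃   ┃     
           ┃┃·····█···█·█··█·██·██·       ┃   ┃     
           ┃┃··██·█···█··█··███··█·       ┃   ┃     
           ┃┗━━━━━━━━━━━━━━━━━━━━━━━━━━━━━┛   ┃     
           ┃■■■■■■■■■■                        ┃     
           ┃■■■■■■■■■■                        ┃     


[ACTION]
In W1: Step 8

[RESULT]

                                                    
                                                    
                                                    
                                                    
                                                    
                                                    
                                                    
            ┏━━━━━━━━━━━━━━━━━━━━━━━━━━━━━┓         
            ┃ GameOfLife                  ┃         
           ┏┠─────────────────────────────┨━━━┓     
           ┃┃Gen: 8                       ┃   ┃     
           ┠┃·········███··········       ┃───┨     
           ┃┃·······█····█·········       ┃   ┃     
           ┃┃·······█····█·········       ┃   ┃     
           ┃┃·······█···█··········       ┃   ┃     
           ┃┃········██············       ┃   ┃     
           ┃┃······················       ┃   ┃     
           ┃┗━━━━━━━━━━━━━━━━━━━━━━━━━━━━━┛   ┃     
           ┃■■■■■■■■■■                        ┃     
           ┃■■■■■■■■■■                        ┃     


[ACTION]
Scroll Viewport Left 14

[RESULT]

                                                    
                                                    
                                                    
                                                    
                                                    
                                                    
                                                    
                ┏━━━━━━━━━━━━━━━━━━━━━━━━━━━━━┓     
                ┃ GameOfLife                  ┃     
               ┏┠─────────────────────────────┨━━━┓ 
               ┃┃Gen: 8                       ┃   ┃ 
               ┠┃·········███··········       ┃───┨ 
               ┃┃·······█····█·········       ┃   ┃ 
               ┃┃·······█····█·········       ┃   ┃ 
               ┃┃·······█···█··········       ┃   ┃ 
               ┃┃········██············       ┃   ┃ 
               ┃┃······················       ┃   ┃ 
               ┃┗━━━━━━━━━━━━━━━━━━━━━━━━━━━━━┛   ┃ 
               ┃■■■■■■■■■■                        ┃ 
               ┃■■■■■■■■■■                        ┃ 
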